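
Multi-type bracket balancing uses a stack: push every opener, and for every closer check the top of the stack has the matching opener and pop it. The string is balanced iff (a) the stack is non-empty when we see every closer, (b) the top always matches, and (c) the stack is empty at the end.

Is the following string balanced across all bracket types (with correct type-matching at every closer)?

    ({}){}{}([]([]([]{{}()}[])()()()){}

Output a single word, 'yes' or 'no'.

Answer: no

Derivation:
pos 0: push '('; stack = (
pos 1: push '{'; stack = ({
pos 2: '}' matches '{'; pop; stack = (
pos 3: ')' matches '('; pop; stack = (empty)
pos 4: push '{'; stack = {
pos 5: '}' matches '{'; pop; stack = (empty)
pos 6: push '{'; stack = {
pos 7: '}' matches '{'; pop; stack = (empty)
pos 8: push '('; stack = (
pos 9: push '['; stack = ([
pos 10: ']' matches '['; pop; stack = (
pos 11: push '('; stack = ((
pos 12: push '['; stack = (([
pos 13: ']' matches '['; pop; stack = ((
pos 14: push '('; stack = (((
pos 15: push '['; stack = ((([
pos 16: ']' matches '['; pop; stack = (((
pos 17: push '{'; stack = ((({
pos 18: push '{'; stack = ((({{
pos 19: '}' matches '{'; pop; stack = ((({
pos 20: push '('; stack = ((({(
pos 21: ')' matches '('; pop; stack = ((({
pos 22: '}' matches '{'; pop; stack = (((
pos 23: push '['; stack = ((([
pos 24: ']' matches '['; pop; stack = (((
pos 25: ')' matches '('; pop; stack = ((
pos 26: push '('; stack = (((
pos 27: ')' matches '('; pop; stack = ((
pos 28: push '('; stack = (((
pos 29: ')' matches '('; pop; stack = ((
pos 30: push '('; stack = (((
pos 31: ')' matches '('; pop; stack = ((
pos 32: ')' matches '('; pop; stack = (
pos 33: push '{'; stack = ({
pos 34: '}' matches '{'; pop; stack = (
end: stack still non-empty (() → INVALID
Verdict: unclosed openers at end: ( → no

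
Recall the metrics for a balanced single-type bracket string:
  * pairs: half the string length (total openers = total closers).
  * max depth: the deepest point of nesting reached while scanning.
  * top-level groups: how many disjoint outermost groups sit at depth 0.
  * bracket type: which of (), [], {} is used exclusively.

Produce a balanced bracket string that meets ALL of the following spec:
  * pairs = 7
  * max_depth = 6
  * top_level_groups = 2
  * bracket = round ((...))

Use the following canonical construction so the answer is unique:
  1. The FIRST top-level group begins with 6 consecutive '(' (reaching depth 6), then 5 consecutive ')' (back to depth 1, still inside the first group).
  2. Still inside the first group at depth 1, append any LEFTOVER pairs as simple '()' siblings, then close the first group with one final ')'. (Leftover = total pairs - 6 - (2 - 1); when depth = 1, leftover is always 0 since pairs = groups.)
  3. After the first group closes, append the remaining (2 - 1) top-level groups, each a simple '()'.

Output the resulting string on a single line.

Spec: pairs=7 depth=6 groups=2
Leftover pairs = 7 - 6 - (2-1) = 0
First group: deep chain of depth 6 + 0 sibling pairs
Remaining 1 groups: simple '()' each

Answer: (((((())))))()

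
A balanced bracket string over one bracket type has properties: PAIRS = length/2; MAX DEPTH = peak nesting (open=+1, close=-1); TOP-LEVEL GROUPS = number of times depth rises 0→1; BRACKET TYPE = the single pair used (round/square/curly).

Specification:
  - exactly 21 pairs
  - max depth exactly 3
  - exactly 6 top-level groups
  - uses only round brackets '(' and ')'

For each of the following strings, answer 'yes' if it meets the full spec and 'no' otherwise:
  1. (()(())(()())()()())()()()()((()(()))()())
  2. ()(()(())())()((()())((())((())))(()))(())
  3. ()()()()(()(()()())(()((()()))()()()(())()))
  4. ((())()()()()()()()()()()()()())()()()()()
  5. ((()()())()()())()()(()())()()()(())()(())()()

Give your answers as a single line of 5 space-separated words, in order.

Answer: no no no yes no

Derivation:
String 1 '(()(())(()())()()())()()()()((()(()))()())': depth seq [1 2 1 2 3 2 1 2 3 2 3 2 1 2 1 2 1 2 1 0 1 0 1 0 1 0 1 0 1 2 3 2 3 4 3 2 1 2 1 2 1 0]
  -> pairs=21 depth=4 groups=6 -> no
String 2 '()(()(())())()((()())((())((())))(()))(())': depth seq [1 0 1 2 1 2 3 2 1 2 1 0 1 0 1 2 3 2 3 2 1 2 3 4 3 2 3 4 5 4 3 2 1 2 3 2 1 0 1 2 1 0]
  -> pairs=21 depth=5 groups=5 -> no
String 3 '()()()()(()(()()())(()((()()))()()()(())()))': depth seq [1 0 1 0 1 0 1 0 1 2 1 2 3 2 3 2 3 2 1 2 3 2 3 4 5 4 5 4 3 2 3 2 3 2 3 2 3 4 3 2 3 2 1 0]
  -> pairs=22 depth=5 groups=5 -> no
String 4 '((())()()()()()()()()()()()()())()()()()()': depth seq [1 2 3 2 1 2 1 2 1 2 1 2 1 2 1 2 1 2 1 2 1 2 1 2 1 2 1 2 1 2 1 0 1 0 1 0 1 0 1 0 1 0]
  -> pairs=21 depth=3 groups=6 -> yes
String 5 '((()()())()()())()()(()())()()()(())()(())()()': depth seq [1 2 3 2 3 2 3 2 1 2 1 2 1 2 1 0 1 0 1 0 1 2 1 2 1 0 1 0 1 0 1 0 1 2 1 0 1 0 1 2 1 0 1 0 1 0]
  -> pairs=23 depth=3 groups=12 -> no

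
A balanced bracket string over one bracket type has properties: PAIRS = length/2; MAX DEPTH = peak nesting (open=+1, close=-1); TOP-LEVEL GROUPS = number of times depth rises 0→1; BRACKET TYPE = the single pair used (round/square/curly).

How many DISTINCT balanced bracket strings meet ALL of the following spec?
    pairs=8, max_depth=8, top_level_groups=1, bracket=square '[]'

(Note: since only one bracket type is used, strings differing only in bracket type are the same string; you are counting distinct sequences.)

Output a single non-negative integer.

Answer: 1

Derivation:
Spec: pairs=8 depth=8 groups=1
Count(depth <= 8) = 429
Count(depth <= 7) = 428
Count(depth == 8) = 429 - 428 = 1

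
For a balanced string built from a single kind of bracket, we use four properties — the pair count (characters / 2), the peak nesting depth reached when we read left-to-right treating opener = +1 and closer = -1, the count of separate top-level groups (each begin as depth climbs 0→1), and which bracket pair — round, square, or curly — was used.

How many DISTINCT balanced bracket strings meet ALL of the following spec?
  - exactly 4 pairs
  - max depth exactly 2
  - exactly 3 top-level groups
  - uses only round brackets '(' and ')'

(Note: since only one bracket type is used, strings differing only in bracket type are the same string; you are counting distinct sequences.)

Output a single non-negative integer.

Spec: pairs=4 depth=2 groups=3
Count(depth <= 2) = 3
Count(depth <= 1) = 0
Count(depth == 2) = 3 - 0 = 3

Answer: 3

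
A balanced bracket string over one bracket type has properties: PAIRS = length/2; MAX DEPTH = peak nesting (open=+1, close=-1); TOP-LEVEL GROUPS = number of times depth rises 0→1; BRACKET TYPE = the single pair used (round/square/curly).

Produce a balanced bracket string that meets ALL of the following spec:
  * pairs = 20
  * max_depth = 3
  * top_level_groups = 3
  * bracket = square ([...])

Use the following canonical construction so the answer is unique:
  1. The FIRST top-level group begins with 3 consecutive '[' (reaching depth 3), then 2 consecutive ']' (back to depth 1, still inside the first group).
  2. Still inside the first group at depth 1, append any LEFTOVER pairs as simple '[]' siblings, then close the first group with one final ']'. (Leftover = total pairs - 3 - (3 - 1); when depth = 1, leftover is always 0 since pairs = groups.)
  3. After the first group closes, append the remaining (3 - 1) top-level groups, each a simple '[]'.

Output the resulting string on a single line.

Spec: pairs=20 depth=3 groups=3
Leftover pairs = 20 - 3 - (3-1) = 15
First group: deep chain of depth 3 + 15 sibling pairs
Remaining 2 groups: simple '[]' each

Answer: [[[]][][][][][][][][][][][][][][][]][][]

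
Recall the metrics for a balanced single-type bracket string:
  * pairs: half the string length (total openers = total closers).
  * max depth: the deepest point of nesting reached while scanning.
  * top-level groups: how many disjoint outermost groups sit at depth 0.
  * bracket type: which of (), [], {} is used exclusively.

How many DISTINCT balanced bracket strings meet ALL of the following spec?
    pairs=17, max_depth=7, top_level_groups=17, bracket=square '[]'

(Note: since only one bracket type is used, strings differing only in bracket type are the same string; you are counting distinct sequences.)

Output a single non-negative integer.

Spec: pairs=17 depth=7 groups=17
Count(depth <= 7) = 1
Count(depth <= 6) = 1
Count(depth == 7) = 1 - 1 = 0

Answer: 0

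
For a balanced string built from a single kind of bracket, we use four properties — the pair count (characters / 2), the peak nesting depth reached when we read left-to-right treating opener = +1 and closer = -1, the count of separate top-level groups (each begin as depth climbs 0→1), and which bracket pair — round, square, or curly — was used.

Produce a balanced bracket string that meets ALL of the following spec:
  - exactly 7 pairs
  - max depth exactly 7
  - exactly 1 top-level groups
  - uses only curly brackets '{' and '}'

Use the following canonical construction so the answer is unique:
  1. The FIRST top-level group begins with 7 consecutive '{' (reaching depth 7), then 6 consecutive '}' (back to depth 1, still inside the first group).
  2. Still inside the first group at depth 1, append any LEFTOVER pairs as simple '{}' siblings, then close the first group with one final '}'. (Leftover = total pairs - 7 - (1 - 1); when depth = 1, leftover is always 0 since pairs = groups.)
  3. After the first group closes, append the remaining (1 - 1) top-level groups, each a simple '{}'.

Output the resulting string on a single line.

Spec: pairs=7 depth=7 groups=1
Leftover pairs = 7 - 7 - (1-1) = 0
First group: deep chain of depth 7 + 0 sibling pairs
Remaining 0 groups: simple '{}' each

Answer: {{{{{{{}}}}}}}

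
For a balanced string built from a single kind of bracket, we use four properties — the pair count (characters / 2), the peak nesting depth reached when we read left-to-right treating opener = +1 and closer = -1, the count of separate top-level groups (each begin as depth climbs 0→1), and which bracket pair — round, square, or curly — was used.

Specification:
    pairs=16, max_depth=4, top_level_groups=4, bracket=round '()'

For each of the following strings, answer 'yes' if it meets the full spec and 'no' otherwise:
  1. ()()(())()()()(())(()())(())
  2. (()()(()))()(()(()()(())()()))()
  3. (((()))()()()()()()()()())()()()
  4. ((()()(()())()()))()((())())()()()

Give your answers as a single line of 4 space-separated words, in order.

String 1 '()()(())()()()(())(()())(())': depth seq [1 0 1 0 1 2 1 0 1 0 1 0 1 0 1 2 1 0 1 2 1 2 1 0 1 2 1 0]
  -> pairs=14 depth=2 groups=9 -> no
String 2 '(()()(()))()(()(()()(())()()))()': depth seq [1 2 1 2 1 2 3 2 1 0 1 0 1 2 1 2 3 2 3 2 3 4 3 2 3 2 3 2 1 0 1 0]
  -> pairs=16 depth=4 groups=4 -> yes
String 3 '(((()))()()()()()()()()())()()()': depth seq [1 2 3 4 3 2 1 2 1 2 1 2 1 2 1 2 1 2 1 2 1 2 1 2 1 0 1 0 1 0 1 0]
  -> pairs=16 depth=4 groups=4 -> yes
String 4 '((()()(()())()()))()((())())()()()': depth seq [1 2 3 2 3 2 3 4 3 4 3 2 3 2 3 2 1 0 1 0 1 2 3 2 1 2 1 0 1 0 1 0 1 0]
  -> pairs=17 depth=4 groups=6 -> no

Answer: no yes yes no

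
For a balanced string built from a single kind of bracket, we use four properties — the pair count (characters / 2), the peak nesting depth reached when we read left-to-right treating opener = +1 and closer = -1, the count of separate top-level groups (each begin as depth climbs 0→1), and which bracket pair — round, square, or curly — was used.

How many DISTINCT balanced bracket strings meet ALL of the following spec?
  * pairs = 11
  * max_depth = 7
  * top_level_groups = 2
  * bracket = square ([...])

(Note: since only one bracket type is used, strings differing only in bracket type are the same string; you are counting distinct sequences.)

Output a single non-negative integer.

Spec: pairs=11 depth=7 groups=2
Count(depth <= 7) = 16528
Count(depth <= 6) = 15504
Count(depth == 7) = 16528 - 15504 = 1024

Answer: 1024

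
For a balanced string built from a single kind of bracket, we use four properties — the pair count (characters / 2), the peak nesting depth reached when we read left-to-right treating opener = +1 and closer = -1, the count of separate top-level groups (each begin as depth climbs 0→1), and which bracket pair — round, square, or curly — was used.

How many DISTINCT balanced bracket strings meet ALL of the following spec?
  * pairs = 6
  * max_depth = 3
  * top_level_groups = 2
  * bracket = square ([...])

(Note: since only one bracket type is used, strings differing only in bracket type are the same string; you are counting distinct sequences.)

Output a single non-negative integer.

Spec: pairs=6 depth=3 groups=2
Count(depth <= 3) = 28
Count(depth <= 2) = 5
Count(depth == 3) = 28 - 5 = 23

Answer: 23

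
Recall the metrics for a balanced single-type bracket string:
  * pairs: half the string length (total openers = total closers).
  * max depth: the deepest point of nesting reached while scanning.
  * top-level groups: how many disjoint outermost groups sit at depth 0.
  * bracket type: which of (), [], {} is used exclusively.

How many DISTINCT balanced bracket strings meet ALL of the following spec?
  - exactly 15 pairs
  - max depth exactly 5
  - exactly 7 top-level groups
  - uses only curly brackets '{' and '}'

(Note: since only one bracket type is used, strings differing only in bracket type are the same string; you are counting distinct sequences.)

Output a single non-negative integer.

Answer: 23541

Derivation:
Spec: pairs=15 depth=5 groups=7
Count(depth <= 5) = 141526
Count(depth <= 4) = 117985
Count(depth == 5) = 141526 - 117985 = 23541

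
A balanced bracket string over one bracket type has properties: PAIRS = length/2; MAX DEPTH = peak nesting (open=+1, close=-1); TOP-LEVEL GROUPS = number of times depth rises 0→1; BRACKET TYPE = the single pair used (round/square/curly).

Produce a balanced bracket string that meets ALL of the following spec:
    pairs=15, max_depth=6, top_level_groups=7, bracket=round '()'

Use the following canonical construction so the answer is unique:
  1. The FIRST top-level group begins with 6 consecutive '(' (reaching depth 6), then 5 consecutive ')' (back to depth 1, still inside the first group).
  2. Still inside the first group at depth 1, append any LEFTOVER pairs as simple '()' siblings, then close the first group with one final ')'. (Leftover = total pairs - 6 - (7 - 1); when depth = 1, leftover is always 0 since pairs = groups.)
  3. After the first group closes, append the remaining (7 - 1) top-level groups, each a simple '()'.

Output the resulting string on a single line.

Spec: pairs=15 depth=6 groups=7
Leftover pairs = 15 - 6 - (7-1) = 3
First group: deep chain of depth 6 + 3 sibling pairs
Remaining 6 groups: simple '()' each

Answer: (((((()))))()()())()()()()()()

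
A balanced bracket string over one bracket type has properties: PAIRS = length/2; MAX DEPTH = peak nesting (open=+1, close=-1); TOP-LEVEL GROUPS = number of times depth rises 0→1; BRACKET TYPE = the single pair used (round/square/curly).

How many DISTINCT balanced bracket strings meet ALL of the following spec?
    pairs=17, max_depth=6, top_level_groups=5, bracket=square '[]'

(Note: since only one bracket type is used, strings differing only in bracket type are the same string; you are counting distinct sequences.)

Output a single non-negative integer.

Spec: pairs=17 depth=6 groups=5
Count(depth <= 6) = 7944310
Count(depth <= 5) = 6306215
Count(depth == 6) = 7944310 - 6306215 = 1638095

Answer: 1638095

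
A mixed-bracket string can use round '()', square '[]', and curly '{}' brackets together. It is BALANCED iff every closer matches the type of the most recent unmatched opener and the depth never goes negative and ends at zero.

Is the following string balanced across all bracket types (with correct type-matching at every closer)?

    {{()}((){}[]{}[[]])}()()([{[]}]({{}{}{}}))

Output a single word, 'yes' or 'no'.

pos 0: push '{'; stack = {
pos 1: push '{'; stack = {{
pos 2: push '('; stack = {{(
pos 3: ')' matches '('; pop; stack = {{
pos 4: '}' matches '{'; pop; stack = {
pos 5: push '('; stack = {(
pos 6: push '('; stack = {((
pos 7: ')' matches '('; pop; stack = {(
pos 8: push '{'; stack = {({
pos 9: '}' matches '{'; pop; stack = {(
pos 10: push '['; stack = {([
pos 11: ']' matches '['; pop; stack = {(
pos 12: push '{'; stack = {({
pos 13: '}' matches '{'; pop; stack = {(
pos 14: push '['; stack = {([
pos 15: push '['; stack = {([[
pos 16: ']' matches '['; pop; stack = {([
pos 17: ']' matches '['; pop; stack = {(
pos 18: ')' matches '('; pop; stack = {
pos 19: '}' matches '{'; pop; stack = (empty)
pos 20: push '('; stack = (
pos 21: ')' matches '('; pop; stack = (empty)
pos 22: push '('; stack = (
pos 23: ')' matches '('; pop; stack = (empty)
pos 24: push '('; stack = (
pos 25: push '['; stack = ([
pos 26: push '{'; stack = ([{
pos 27: push '['; stack = ([{[
pos 28: ']' matches '['; pop; stack = ([{
pos 29: '}' matches '{'; pop; stack = ([
pos 30: ']' matches '['; pop; stack = (
pos 31: push '('; stack = ((
pos 32: push '{'; stack = (({
pos 33: push '{'; stack = (({{
pos 34: '}' matches '{'; pop; stack = (({
pos 35: push '{'; stack = (({{
pos 36: '}' matches '{'; pop; stack = (({
pos 37: push '{'; stack = (({{
pos 38: '}' matches '{'; pop; stack = (({
pos 39: '}' matches '{'; pop; stack = ((
pos 40: ')' matches '('; pop; stack = (
pos 41: ')' matches '('; pop; stack = (empty)
end: stack empty → VALID
Verdict: properly nested → yes

Answer: yes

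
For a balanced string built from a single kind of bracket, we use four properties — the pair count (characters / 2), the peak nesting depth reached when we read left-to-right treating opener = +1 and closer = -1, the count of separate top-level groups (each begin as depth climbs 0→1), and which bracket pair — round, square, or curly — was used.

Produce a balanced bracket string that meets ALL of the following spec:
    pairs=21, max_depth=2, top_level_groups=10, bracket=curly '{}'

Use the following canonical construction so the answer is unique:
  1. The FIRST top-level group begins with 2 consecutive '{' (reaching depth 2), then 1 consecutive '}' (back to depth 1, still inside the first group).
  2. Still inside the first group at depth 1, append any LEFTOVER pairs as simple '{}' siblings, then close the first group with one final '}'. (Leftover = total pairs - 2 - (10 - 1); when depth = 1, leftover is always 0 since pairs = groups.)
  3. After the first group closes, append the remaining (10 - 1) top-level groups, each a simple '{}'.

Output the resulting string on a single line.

Spec: pairs=21 depth=2 groups=10
Leftover pairs = 21 - 2 - (10-1) = 10
First group: deep chain of depth 2 + 10 sibling pairs
Remaining 9 groups: simple '{}' each

Answer: {{}{}{}{}{}{}{}{}{}{}{}}{}{}{}{}{}{}{}{}{}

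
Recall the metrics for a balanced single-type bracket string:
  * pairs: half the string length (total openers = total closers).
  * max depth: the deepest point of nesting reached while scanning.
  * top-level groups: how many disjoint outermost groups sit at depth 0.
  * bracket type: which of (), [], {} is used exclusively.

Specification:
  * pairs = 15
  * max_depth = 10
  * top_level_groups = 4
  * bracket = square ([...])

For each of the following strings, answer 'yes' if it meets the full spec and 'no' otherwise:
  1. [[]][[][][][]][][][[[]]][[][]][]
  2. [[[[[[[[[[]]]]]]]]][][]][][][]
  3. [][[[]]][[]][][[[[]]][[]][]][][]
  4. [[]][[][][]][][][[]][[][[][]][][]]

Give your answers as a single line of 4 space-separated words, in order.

String 1 '[[]][[][][][]][][][[[]]][[][]][]': depth seq [1 2 1 0 1 2 1 2 1 2 1 2 1 0 1 0 1 0 1 2 3 2 1 0 1 2 1 2 1 0 1 0]
  -> pairs=16 depth=3 groups=7 -> no
String 2 '[[[[[[[[[[]]]]]]]]][][]][][][]': depth seq [1 2 3 4 5 6 7 8 9 10 9 8 7 6 5 4 3 2 1 2 1 2 1 0 1 0 1 0 1 0]
  -> pairs=15 depth=10 groups=4 -> yes
String 3 '[][[[]]][[]][][[[[]]][[]][]][][]': depth seq [1 0 1 2 3 2 1 0 1 2 1 0 1 0 1 2 3 4 3 2 1 2 3 2 1 2 1 0 1 0 1 0]
  -> pairs=16 depth=4 groups=7 -> no
String 4 '[[]][[][][]][][][[]][[][[][]][][]]': depth seq [1 2 1 0 1 2 1 2 1 2 1 0 1 0 1 0 1 2 1 0 1 2 1 2 3 2 3 2 1 2 1 2 1 0]
  -> pairs=17 depth=3 groups=6 -> no

Answer: no yes no no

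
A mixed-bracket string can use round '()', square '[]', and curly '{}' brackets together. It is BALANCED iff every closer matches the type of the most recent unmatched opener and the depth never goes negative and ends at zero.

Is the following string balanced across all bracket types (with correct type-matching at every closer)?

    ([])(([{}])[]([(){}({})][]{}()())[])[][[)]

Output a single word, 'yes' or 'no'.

pos 0: push '('; stack = (
pos 1: push '['; stack = ([
pos 2: ']' matches '['; pop; stack = (
pos 3: ')' matches '('; pop; stack = (empty)
pos 4: push '('; stack = (
pos 5: push '('; stack = ((
pos 6: push '['; stack = (([
pos 7: push '{'; stack = (([{
pos 8: '}' matches '{'; pop; stack = (([
pos 9: ']' matches '['; pop; stack = ((
pos 10: ')' matches '('; pop; stack = (
pos 11: push '['; stack = ([
pos 12: ']' matches '['; pop; stack = (
pos 13: push '('; stack = ((
pos 14: push '['; stack = (([
pos 15: push '('; stack = (([(
pos 16: ')' matches '('; pop; stack = (([
pos 17: push '{'; stack = (([{
pos 18: '}' matches '{'; pop; stack = (([
pos 19: push '('; stack = (([(
pos 20: push '{'; stack = (([({
pos 21: '}' matches '{'; pop; stack = (([(
pos 22: ')' matches '('; pop; stack = (([
pos 23: ']' matches '['; pop; stack = ((
pos 24: push '['; stack = (([
pos 25: ']' matches '['; pop; stack = ((
pos 26: push '{'; stack = (({
pos 27: '}' matches '{'; pop; stack = ((
pos 28: push '('; stack = (((
pos 29: ')' matches '('; pop; stack = ((
pos 30: push '('; stack = (((
pos 31: ')' matches '('; pop; stack = ((
pos 32: ')' matches '('; pop; stack = (
pos 33: push '['; stack = ([
pos 34: ']' matches '['; pop; stack = (
pos 35: ')' matches '('; pop; stack = (empty)
pos 36: push '['; stack = [
pos 37: ']' matches '['; pop; stack = (empty)
pos 38: push '['; stack = [
pos 39: push '['; stack = [[
pos 40: saw closer ')' but top of stack is '[' (expected ']') → INVALID
Verdict: type mismatch at position 40: ')' closes '[' → no

Answer: no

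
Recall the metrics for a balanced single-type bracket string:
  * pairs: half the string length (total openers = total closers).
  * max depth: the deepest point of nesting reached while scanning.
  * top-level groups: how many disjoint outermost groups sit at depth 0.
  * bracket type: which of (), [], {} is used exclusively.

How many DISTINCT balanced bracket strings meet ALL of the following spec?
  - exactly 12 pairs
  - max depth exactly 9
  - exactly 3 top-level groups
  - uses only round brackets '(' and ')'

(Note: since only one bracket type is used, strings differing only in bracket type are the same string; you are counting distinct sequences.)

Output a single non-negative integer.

Answer: 51

Derivation:
Spec: pairs=12 depth=9 groups=3
Count(depth <= 9) = 41987
Count(depth <= 8) = 41936
Count(depth == 9) = 41987 - 41936 = 51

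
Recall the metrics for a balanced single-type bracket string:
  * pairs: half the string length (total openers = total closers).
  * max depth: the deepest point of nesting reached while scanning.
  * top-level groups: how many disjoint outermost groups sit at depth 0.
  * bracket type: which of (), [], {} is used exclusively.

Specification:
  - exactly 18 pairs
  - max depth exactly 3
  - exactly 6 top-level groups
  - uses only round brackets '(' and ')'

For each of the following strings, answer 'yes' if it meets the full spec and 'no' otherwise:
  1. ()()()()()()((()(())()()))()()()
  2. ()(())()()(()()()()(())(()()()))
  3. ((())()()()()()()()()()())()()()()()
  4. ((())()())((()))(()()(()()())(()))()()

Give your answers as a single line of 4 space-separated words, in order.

String 1 '()()()()()()((()(())()()))()()()': depth seq [1 0 1 0 1 0 1 0 1 0 1 0 1 2 3 2 3 4 3 2 3 2 3 2 1 0 1 0 1 0 1 0]
  -> pairs=16 depth=4 groups=10 -> no
String 2 '()(())()()(()()()()(())(()()()))': depth seq [1 0 1 2 1 0 1 0 1 0 1 2 1 2 1 2 1 2 1 2 3 2 1 2 3 2 3 2 3 2 1 0]
  -> pairs=16 depth=3 groups=5 -> no
String 3 '((())()()()()()()()()()())()()()()()': depth seq [1 2 3 2 1 2 1 2 1 2 1 2 1 2 1 2 1 2 1 2 1 2 1 2 1 0 1 0 1 0 1 0 1 0 1 0]
  -> pairs=18 depth=3 groups=6 -> yes
String 4 '((())()())((()))(()()(()()())(()))()()': depth seq [1 2 3 2 1 2 1 2 1 0 1 2 3 2 1 0 1 2 1 2 1 2 3 2 3 2 3 2 1 2 3 2 1 0 1 0 1 0]
  -> pairs=19 depth=3 groups=5 -> no

Answer: no no yes no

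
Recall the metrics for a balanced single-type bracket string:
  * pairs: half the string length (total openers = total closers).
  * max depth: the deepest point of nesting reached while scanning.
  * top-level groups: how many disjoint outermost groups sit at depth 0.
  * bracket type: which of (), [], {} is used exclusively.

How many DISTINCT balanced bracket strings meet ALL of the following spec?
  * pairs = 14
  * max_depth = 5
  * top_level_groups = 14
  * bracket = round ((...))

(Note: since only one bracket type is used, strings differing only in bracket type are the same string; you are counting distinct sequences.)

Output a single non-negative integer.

Spec: pairs=14 depth=5 groups=14
Count(depth <= 5) = 1
Count(depth <= 4) = 1
Count(depth == 5) = 1 - 1 = 0

Answer: 0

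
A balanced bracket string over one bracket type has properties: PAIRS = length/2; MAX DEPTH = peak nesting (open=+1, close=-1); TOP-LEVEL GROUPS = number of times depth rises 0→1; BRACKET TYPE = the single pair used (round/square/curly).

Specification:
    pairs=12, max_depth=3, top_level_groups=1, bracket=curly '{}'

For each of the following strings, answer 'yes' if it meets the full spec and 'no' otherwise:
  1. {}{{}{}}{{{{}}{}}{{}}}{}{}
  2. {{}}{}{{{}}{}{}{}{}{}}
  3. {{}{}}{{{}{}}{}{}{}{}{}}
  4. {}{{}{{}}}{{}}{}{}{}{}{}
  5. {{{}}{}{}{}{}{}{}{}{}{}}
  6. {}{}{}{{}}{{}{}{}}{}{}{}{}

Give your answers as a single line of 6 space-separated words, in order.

Answer: no no no no yes no

Derivation:
String 1 '{}{{}{}}{{{{}}{}}{{}}}{}{}': depth seq [1 0 1 2 1 2 1 0 1 2 3 4 3 2 3 2 1 2 3 2 1 0 1 0 1 0]
  -> pairs=13 depth=4 groups=5 -> no
String 2 '{{}}{}{{{}}{}{}{}{}{}}': depth seq [1 2 1 0 1 0 1 2 3 2 1 2 1 2 1 2 1 2 1 2 1 0]
  -> pairs=11 depth=3 groups=3 -> no
String 3 '{{}{}}{{{}{}}{}{}{}{}{}}': depth seq [1 2 1 2 1 0 1 2 3 2 3 2 1 2 1 2 1 2 1 2 1 2 1 0]
  -> pairs=12 depth=3 groups=2 -> no
String 4 '{}{{}{{}}}{{}}{}{}{}{}{}': depth seq [1 0 1 2 1 2 3 2 1 0 1 2 1 0 1 0 1 0 1 0 1 0 1 0]
  -> pairs=12 depth=3 groups=8 -> no
String 5 '{{{}}{}{}{}{}{}{}{}{}{}}': depth seq [1 2 3 2 1 2 1 2 1 2 1 2 1 2 1 2 1 2 1 2 1 2 1 0]
  -> pairs=12 depth=3 groups=1 -> yes
String 6 '{}{}{}{{}}{{}{}{}}{}{}{}{}': depth seq [1 0 1 0 1 0 1 2 1 0 1 2 1 2 1 2 1 0 1 0 1 0 1 0 1 0]
  -> pairs=13 depth=2 groups=9 -> no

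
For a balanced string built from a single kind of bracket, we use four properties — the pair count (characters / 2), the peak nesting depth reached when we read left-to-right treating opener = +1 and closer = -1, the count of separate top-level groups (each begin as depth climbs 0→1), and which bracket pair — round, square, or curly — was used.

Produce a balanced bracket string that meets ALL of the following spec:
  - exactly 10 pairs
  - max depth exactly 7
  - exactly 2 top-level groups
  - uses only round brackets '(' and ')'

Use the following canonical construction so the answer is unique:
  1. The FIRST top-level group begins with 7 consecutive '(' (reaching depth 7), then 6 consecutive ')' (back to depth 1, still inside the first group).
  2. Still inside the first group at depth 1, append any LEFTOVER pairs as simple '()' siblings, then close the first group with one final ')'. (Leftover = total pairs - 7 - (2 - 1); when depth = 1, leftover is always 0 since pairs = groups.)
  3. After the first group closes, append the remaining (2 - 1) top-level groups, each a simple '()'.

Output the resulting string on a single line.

Spec: pairs=10 depth=7 groups=2
Leftover pairs = 10 - 7 - (2-1) = 2
First group: deep chain of depth 7 + 2 sibling pairs
Remaining 1 groups: simple '()' each

Answer: ((((((())))))()())()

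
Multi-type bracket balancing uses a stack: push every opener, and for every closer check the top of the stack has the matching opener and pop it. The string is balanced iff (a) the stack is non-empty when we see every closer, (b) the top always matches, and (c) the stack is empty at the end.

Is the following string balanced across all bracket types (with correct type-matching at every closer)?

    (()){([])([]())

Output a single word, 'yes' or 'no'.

pos 0: push '('; stack = (
pos 1: push '('; stack = ((
pos 2: ')' matches '('; pop; stack = (
pos 3: ')' matches '('; pop; stack = (empty)
pos 4: push '{'; stack = {
pos 5: push '('; stack = {(
pos 6: push '['; stack = {([
pos 7: ']' matches '['; pop; stack = {(
pos 8: ')' matches '('; pop; stack = {
pos 9: push '('; stack = {(
pos 10: push '['; stack = {([
pos 11: ']' matches '['; pop; stack = {(
pos 12: push '('; stack = {((
pos 13: ')' matches '('; pop; stack = {(
pos 14: ')' matches '('; pop; stack = {
end: stack still non-empty ({) → INVALID
Verdict: unclosed openers at end: { → no

Answer: no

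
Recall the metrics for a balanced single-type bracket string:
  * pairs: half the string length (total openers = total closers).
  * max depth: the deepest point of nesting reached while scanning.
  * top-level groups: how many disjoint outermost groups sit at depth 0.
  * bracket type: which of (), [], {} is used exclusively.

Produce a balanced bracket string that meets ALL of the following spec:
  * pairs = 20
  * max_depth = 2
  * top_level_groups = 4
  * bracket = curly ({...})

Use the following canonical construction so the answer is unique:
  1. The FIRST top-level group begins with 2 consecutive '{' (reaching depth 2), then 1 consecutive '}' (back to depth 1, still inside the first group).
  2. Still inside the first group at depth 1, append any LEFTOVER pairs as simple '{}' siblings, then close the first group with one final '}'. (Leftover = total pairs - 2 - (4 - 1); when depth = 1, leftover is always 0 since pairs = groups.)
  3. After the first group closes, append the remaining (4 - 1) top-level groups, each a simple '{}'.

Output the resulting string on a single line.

Answer: {{}{}{}{}{}{}{}{}{}{}{}{}{}{}{}{}}{}{}{}

Derivation:
Spec: pairs=20 depth=2 groups=4
Leftover pairs = 20 - 2 - (4-1) = 15
First group: deep chain of depth 2 + 15 sibling pairs
Remaining 3 groups: simple '{}' each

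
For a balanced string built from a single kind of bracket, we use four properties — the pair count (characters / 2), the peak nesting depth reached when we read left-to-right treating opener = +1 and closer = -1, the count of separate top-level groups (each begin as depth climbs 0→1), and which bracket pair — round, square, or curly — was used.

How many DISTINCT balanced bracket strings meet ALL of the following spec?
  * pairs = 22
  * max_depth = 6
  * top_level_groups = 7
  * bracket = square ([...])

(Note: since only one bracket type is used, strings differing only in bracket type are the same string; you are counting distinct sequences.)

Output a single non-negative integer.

Spec: pairs=22 depth=6 groups=7
Count(depth <= 6) = 1477921984
Count(depth <= 5) = 1102806495
Count(depth == 6) = 1477921984 - 1102806495 = 375115489

Answer: 375115489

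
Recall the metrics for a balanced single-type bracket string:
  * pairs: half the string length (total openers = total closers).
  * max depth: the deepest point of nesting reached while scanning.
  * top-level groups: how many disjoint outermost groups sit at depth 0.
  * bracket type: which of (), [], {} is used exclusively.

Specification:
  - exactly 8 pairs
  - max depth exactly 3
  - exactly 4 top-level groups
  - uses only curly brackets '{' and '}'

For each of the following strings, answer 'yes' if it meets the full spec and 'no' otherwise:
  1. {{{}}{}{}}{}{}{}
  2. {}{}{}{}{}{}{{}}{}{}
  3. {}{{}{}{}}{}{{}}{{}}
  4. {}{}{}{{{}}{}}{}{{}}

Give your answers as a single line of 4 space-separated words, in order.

Answer: yes no no no

Derivation:
String 1 '{{{}}{}{}}{}{}{}': depth seq [1 2 3 2 1 2 1 2 1 0 1 0 1 0 1 0]
  -> pairs=8 depth=3 groups=4 -> yes
String 2 '{}{}{}{}{}{}{{}}{}{}': depth seq [1 0 1 0 1 0 1 0 1 0 1 0 1 2 1 0 1 0 1 0]
  -> pairs=10 depth=2 groups=9 -> no
String 3 '{}{{}{}{}}{}{{}}{{}}': depth seq [1 0 1 2 1 2 1 2 1 0 1 0 1 2 1 0 1 2 1 0]
  -> pairs=10 depth=2 groups=5 -> no
String 4 '{}{}{}{{{}}{}}{}{{}}': depth seq [1 0 1 0 1 0 1 2 3 2 1 2 1 0 1 0 1 2 1 0]
  -> pairs=10 depth=3 groups=6 -> no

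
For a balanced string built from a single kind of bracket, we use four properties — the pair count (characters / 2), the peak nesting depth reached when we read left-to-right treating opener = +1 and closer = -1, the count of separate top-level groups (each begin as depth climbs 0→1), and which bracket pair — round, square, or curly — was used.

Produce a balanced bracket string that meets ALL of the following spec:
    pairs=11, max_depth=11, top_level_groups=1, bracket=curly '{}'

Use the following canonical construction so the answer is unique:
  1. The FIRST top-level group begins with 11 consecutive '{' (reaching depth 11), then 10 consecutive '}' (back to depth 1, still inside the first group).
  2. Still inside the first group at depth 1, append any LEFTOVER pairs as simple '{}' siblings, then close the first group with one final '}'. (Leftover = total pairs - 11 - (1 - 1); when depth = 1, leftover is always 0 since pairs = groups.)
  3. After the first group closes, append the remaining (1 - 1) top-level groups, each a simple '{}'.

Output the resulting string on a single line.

Spec: pairs=11 depth=11 groups=1
Leftover pairs = 11 - 11 - (1-1) = 0
First group: deep chain of depth 11 + 0 sibling pairs
Remaining 0 groups: simple '{}' each

Answer: {{{{{{{{{{{}}}}}}}}}}}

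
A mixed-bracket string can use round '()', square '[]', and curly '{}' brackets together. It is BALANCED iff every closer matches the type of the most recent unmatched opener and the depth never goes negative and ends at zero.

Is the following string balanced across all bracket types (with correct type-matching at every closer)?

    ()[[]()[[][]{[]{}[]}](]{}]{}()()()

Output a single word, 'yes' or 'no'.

Answer: no

Derivation:
pos 0: push '('; stack = (
pos 1: ')' matches '('; pop; stack = (empty)
pos 2: push '['; stack = [
pos 3: push '['; stack = [[
pos 4: ']' matches '['; pop; stack = [
pos 5: push '('; stack = [(
pos 6: ')' matches '('; pop; stack = [
pos 7: push '['; stack = [[
pos 8: push '['; stack = [[[
pos 9: ']' matches '['; pop; stack = [[
pos 10: push '['; stack = [[[
pos 11: ']' matches '['; pop; stack = [[
pos 12: push '{'; stack = [[{
pos 13: push '['; stack = [[{[
pos 14: ']' matches '['; pop; stack = [[{
pos 15: push '{'; stack = [[{{
pos 16: '}' matches '{'; pop; stack = [[{
pos 17: push '['; stack = [[{[
pos 18: ']' matches '['; pop; stack = [[{
pos 19: '}' matches '{'; pop; stack = [[
pos 20: ']' matches '['; pop; stack = [
pos 21: push '('; stack = [(
pos 22: saw closer ']' but top of stack is '(' (expected ')') → INVALID
Verdict: type mismatch at position 22: ']' closes '(' → no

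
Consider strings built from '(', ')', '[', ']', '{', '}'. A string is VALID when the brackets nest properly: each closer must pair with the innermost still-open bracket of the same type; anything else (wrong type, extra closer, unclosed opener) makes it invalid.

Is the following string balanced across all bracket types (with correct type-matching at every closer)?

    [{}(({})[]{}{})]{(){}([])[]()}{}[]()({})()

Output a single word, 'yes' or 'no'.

pos 0: push '['; stack = [
pos 1: push '{'; stack = [{
pos 2: '}' matches '{'; pop; stack = [
pos 3: push '('; stack = [(
pos 4: push '('; stack = [((
pos 5: push '{'; stack = [(({
pos 6: '}' matches '{'; pop; stack = [((
pos 7: ')' matches '('; pop; stack = [(
pos 8: push '['; stack = [([
pos 9: ']' matches '['; pop; stack = [(
pos 10: push '{'; stack = [({
pos 11: '}' matches '{'; pop; stack = [(
pos 12: push '{'; stack = [({
pos 13: '}' matches '{'; pop; stack = [(
pos 14: ')' matches '('; pop; stack = [
pos 15: ']' matches '['; pop; stack = (empty)
pos 16: push '{'; stack = {
pos 17: push '('; stack = {(
pos 18: ')' matches '('; pop; stack = {
pos 19: push '{'; stack = {{
pos 20: '}' matches '{'; pop; stack = {
pos 21: push '('; stack = {(
pos 22: push '['; stack = {([
pos 23: ']' matches '['; pop; stack = {(
pos 24: ')' matches '('; pop; stack = {
pos 25: push '['; stack = {[
pos 26: ']' matches '['; pop; stack = {
pos 27: push '('; stack = {(
pos 28: ')' matches '('; pop; stack = {
pos 29: '}' matches '{'; pop; stack = (empty)
pos 30: push '{'; stack = {
pos 31: '}' matches '{'; pop; stack = (empty)
pos 32: push '['; stack = [
pos 33: ']' matches '['; pop; stack = (empty)
pos 34: push '('; stack = (
pos 35: ')' matches '('; pop; stack = (empty)
pos 36: push '('; stack = (
pos 37: push '{'; stack = ({
pos 38: '}' matches '{'; pop; stack = (
pos 39: ')' matches '('; pop; stack = (empty)
pos 40: push '('; stack = (
pos 41: ')' matches '('; pop; stack = (empty)
end: stack empty → VALID
Verdict: properly nested → yes

Answer: yes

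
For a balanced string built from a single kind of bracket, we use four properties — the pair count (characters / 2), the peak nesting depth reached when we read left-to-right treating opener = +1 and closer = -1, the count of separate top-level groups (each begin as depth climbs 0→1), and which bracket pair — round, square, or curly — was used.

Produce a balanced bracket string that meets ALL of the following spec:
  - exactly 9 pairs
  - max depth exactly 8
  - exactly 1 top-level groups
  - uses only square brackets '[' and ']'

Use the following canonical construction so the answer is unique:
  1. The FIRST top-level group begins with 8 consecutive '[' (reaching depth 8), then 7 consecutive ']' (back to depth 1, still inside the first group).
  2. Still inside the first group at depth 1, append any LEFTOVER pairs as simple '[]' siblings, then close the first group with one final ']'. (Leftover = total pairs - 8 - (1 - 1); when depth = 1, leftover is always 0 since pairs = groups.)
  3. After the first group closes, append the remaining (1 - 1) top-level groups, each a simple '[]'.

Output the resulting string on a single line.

Answer: [[[[[[[[]]]]]]][]]

Derivation:
Spec: pairs=9 depth=8 groups=1
Leftover pairs = 9 - 8 - (1-1) = 1
First group: deep chain of depth 8 + 1 sibling pairs
Remaining 0 groups: simple '[]' each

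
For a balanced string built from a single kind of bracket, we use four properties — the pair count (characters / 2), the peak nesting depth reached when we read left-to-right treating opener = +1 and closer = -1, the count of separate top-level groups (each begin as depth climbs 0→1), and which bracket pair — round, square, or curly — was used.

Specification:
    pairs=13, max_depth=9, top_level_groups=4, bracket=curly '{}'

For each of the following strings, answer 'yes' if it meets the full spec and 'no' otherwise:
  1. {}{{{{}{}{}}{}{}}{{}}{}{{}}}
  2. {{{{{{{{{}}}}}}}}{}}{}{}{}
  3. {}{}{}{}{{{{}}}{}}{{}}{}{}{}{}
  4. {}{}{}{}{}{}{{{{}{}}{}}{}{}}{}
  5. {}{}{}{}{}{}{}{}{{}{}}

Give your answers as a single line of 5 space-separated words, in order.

Answer: no yes no no no

Derivation:
String 1 '{}{{{{}{}{}}{}{}}{{}}{}{{}}}': depth seq [1 0 1 2 3 4 3 4 3 4 3 2 3 2 3 2 1 2 3 2 1 2 1 2 3 2 1 0]
  -> pairs=14 depth=4 groups=2 -> no
String 2 '{{{{{{{{{}}}}}}}}{}}{}{}{}': depth seq [1 2 3 4 5 6 7 8 9 8 7 6 5 4 3 2 1 2 1 0 1 0 1 0 1 0]
  -> pairs=13 depth=9 groups=4 -> yes
String 3 '{}{}{}{}{{{{}}}{}}{{}}{}{}{}{}': depth seq [1 0 1 0 1 0 1 0 1 2 3 4 3 2 1 2 1 0 1 2 1 0 1 0 1 0 1 0 1 0]
  -> pairs=15 depth=4 groups=10 -> no
String 4 '{}{}{}{}{}{}{{{{}{}}{}}{}{}}{}': depth seq [1 0 1 0 1 0 1 0 1 0 1 0 1 2 3 4 3 4 3 2 3 2 1 2 1 2 1 0 1 0]
  -> pairs=15 depth=4 groups=8 -> no
String 5 '{}{}{}{}{}{}{}{}{{}{}}': depth seq [1 0 1 0 1 0 1 0 1 0 1 0 1 0 1 0 1 2 1 2 1 0]
  -> pairs=11 depth=2 groups=9 -> no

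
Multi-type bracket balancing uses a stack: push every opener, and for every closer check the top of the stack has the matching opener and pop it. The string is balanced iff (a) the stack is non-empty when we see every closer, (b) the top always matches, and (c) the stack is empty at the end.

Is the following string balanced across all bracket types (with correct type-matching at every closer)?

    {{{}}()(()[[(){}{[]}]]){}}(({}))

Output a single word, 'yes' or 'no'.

Answer: yes

Derivation:
pos 0: push '{'; stack = {
pos 1: push '{'; stack = {{
pos 2: push '{'; stack = {{{
pos 3: '}' matches '{'; pop; stack = {{
pos 4: '}' matches '{'; pop; stack = {
pos 5: push '('; stack = {(
pos 6: ')' matches '('; pop; stack = {
pos 7: push '('; stack = {(
pos 8: push '('; stack = {((
pos 9: ')' matches '('; pop; stack = {(
pos 10: push '['; stack = {([
pos 11: push '['; stack = {([[
pos 12: push '('; stack = {([[(
pos 13: ')' matches '('; pop; stack = {([[
pos 14: push '{'; stack = {([[{
pos 15: '}' matches '{'; pop; stack = {([[
pos 16: push '{'; stack = {([[{
pos 17: push '['; stack = {([[{[
pos 18: ']' matches '['; pop; stack = {([[{
pos 19: '}' matches '{'; pop; stack = {([[
pos 20: ']' matches '['; pop; stack = {([
pos 21: ']' matches '['; pop; stack = {(
pos 22: ')' matches '('; pop; stack = {
pos 23: push '{'; stack = {{
pos 24: '}' matches '{'; pop; stack = {
pos 25: '}' matches '{'; pop; stack = (empty)
pos 26: push '('; stack = (
pos 27: push '('; stack = ((
pos 28: push '{'; stack = (({
pos 29: '}' matches '{'; pop; stack = ((
pos 30: ')' matches '('; pop; stack = (
pos 31: ')' matches '('; pop; stack = (empty)
end: stack empty → VALID
Verdict: properly nested → yes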